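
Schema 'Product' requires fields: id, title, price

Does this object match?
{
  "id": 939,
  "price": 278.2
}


Checking required fields...
Missing: title
Invalid - missing required field 'title'


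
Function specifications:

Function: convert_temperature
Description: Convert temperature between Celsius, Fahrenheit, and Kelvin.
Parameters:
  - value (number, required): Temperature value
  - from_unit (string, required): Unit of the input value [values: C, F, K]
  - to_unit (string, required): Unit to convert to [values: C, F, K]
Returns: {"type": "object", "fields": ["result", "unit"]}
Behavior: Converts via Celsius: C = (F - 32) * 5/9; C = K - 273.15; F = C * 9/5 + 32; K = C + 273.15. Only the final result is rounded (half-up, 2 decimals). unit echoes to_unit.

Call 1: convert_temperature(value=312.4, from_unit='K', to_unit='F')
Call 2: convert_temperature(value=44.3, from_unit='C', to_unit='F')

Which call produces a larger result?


Call 1:
  To C: 312.4 - 273.15 = 39.25
  To F: 39.25 * 9/5 + 32 = 102.65
  Round to 2 decimals: 102.65
  -> 102.65 F
Call 2:
  Input already in C: 44.3
  To F: 44.3 * 9/5 + 32 = 111.74
  Round to 2 decimals: 111.74
  -> 111.74 F
Call 2 (111.74 F)


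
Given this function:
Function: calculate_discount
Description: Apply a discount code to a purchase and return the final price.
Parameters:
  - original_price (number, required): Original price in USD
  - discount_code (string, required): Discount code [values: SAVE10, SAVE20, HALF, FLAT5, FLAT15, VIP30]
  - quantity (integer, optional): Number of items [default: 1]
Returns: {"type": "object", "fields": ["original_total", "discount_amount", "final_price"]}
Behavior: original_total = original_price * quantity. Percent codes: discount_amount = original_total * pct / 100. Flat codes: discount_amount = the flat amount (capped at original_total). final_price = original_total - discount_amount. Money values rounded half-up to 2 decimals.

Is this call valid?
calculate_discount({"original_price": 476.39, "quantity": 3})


Checking required parameters...
Missing required parameter: discount_code
Invalid - missing required parameter 'discount_code'


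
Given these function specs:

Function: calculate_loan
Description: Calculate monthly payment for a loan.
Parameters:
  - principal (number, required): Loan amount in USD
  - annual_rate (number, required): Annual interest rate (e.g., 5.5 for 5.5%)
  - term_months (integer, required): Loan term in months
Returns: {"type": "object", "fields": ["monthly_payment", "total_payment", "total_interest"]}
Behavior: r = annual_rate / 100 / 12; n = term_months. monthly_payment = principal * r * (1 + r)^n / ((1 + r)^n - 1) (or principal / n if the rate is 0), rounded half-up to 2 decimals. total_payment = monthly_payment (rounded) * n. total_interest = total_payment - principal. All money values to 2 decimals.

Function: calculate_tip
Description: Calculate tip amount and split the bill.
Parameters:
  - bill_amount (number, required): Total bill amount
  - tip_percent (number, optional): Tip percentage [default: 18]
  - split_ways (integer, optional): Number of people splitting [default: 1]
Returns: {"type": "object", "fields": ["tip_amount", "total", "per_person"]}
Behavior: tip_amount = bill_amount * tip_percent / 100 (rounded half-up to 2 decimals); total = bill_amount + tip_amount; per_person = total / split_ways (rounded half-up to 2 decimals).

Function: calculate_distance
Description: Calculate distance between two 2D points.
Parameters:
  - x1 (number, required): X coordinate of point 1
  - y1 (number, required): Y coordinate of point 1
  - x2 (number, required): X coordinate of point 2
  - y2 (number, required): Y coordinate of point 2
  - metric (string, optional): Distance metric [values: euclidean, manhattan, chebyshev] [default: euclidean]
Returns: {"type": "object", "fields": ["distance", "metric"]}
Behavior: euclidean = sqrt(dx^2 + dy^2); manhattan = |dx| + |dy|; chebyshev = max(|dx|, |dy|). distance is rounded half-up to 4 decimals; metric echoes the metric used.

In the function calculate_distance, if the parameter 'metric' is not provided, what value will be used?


The calculate_distance spec declares:
  - metric (string, optional): Distance metric [values: euclidean, manhattan, chebyshev] [default: euclidean]
Default:
euclidean


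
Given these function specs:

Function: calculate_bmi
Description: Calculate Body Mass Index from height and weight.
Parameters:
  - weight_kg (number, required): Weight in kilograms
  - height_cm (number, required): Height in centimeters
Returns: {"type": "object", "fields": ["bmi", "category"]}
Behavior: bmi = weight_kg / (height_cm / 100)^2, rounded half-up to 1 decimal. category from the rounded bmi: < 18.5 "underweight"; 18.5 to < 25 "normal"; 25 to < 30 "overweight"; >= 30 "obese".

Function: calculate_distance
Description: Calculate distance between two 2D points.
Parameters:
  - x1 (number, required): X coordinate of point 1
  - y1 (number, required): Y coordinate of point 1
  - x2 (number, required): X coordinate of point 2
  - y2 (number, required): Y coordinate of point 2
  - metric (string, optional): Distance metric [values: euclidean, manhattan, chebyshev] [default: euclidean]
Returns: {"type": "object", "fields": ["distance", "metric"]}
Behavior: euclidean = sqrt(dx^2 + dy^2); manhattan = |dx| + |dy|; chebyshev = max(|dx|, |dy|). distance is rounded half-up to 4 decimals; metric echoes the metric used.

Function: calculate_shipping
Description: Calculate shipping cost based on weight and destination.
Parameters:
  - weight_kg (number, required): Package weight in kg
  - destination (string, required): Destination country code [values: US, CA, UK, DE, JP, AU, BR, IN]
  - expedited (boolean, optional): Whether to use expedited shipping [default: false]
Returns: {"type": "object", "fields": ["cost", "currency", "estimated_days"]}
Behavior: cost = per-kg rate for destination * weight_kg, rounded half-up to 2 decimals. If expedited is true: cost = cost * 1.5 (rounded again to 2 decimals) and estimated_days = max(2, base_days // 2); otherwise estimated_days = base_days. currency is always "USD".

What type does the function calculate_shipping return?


The calculate_shipping spec declares Returns: {"type": "object", "fields": ["cost", "currency", "estimated_days"]}
Type:
object


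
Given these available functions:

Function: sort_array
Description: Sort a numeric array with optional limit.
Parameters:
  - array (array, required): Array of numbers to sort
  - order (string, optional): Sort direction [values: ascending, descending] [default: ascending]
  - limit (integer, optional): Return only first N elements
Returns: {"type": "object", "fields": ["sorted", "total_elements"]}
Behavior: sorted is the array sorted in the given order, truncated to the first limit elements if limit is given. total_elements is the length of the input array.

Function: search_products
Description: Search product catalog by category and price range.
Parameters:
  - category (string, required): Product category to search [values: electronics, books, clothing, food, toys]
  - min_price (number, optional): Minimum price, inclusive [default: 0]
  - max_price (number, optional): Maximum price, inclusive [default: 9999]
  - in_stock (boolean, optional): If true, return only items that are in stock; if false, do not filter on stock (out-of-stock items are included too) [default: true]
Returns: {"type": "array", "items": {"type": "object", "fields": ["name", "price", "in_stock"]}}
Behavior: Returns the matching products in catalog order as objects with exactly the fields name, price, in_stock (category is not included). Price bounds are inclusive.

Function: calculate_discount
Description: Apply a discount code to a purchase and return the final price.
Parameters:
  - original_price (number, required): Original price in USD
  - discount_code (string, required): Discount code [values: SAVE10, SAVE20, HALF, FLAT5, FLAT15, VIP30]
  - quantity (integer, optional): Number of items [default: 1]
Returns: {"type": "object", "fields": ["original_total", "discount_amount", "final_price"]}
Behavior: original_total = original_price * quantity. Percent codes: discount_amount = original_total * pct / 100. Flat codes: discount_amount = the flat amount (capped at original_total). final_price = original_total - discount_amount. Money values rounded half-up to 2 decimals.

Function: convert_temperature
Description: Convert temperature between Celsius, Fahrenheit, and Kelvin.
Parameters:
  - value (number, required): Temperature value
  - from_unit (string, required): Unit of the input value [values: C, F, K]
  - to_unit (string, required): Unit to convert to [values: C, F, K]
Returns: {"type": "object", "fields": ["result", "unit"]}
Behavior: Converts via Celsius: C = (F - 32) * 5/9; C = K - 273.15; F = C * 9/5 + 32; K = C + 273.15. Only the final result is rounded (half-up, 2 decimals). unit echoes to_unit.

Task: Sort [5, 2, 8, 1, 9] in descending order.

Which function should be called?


The task needs a function whose description is: Sort a numeric array with optional limit.
sort_array


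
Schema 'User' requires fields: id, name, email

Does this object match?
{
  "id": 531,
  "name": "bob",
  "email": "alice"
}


Checking required fields... All present.
Valid - all required fields present


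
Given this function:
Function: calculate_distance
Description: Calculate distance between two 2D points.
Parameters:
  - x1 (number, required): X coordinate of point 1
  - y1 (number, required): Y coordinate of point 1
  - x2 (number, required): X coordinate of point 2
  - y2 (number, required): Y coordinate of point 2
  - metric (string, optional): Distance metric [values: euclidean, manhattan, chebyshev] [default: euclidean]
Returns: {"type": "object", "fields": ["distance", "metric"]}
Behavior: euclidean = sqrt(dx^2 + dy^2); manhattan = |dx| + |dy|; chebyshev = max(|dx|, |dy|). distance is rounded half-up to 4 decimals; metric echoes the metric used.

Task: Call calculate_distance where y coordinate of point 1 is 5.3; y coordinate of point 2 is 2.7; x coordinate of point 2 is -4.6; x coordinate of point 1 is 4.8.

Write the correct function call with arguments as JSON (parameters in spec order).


Mapping each described value to its parameter name:
  'Y coordinate of point 1' -> y1 = 5.3
  'Y coordinate of point 2' -> y2 = 2.7
  'X coordinate of point 2' -> x2 = -4.6
  'X coordinate of point 1' -> x1 = 4.8
calculate_distance({"x1": 4.8, "y1": 5.3, "x2": -4.6, "y2": 2.7})


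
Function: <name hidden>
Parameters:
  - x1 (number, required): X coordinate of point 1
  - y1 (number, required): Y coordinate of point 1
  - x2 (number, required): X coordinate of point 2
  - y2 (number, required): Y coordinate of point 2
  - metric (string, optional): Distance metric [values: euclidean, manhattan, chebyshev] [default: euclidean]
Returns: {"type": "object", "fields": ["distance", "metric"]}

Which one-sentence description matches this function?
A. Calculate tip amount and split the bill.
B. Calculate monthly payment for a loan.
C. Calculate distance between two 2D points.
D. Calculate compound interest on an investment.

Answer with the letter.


Parameters x1, y1, x2, y2, metric and return ["distance", "metric"] fit: Calculate distance between two 2D points.
C


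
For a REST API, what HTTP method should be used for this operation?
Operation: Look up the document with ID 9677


GET = read, POST = create, PUT = update/replace, DELETE = remove
This operation is a read.
GET


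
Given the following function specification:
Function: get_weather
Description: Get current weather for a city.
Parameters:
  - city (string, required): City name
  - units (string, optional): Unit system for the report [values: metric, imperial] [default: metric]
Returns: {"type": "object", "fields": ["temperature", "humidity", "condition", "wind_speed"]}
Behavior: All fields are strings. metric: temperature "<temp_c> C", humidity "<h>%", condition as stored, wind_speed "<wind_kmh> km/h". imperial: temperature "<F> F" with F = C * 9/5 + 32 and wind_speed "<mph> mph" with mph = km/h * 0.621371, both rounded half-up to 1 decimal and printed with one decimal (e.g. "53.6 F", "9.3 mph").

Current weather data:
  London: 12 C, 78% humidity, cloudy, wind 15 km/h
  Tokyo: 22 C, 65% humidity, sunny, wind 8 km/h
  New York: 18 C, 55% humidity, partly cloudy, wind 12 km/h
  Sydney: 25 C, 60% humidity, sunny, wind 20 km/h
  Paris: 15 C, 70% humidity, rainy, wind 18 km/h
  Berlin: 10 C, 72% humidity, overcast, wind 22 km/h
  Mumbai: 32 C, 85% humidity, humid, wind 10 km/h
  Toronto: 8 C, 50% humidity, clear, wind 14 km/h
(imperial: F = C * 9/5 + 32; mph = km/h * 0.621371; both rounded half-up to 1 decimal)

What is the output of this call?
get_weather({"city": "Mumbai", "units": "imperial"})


Mumbai record: 32 C, 85%, humid, 10 km/h
imperial: temperature = 32 * 9/5 + 32 = 89.6 -> 89.6 F
imperial: wind_speed = 10 * 0.621371 = 6.21371 -> 6.2 mph
Output:
{"temperature": "89.6 F", "humidity": "85%", "condition": "humid", "wind_speed": "6.2 mph"}


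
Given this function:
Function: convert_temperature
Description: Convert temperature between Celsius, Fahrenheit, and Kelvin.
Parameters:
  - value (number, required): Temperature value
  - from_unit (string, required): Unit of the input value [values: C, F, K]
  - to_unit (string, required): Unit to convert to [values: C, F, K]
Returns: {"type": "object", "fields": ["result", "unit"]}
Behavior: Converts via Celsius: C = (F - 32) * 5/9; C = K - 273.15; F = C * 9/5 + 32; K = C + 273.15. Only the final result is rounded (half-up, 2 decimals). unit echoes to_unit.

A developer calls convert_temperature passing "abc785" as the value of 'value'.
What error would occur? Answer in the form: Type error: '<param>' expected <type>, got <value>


Spec: 'value' is declared as number; "abc785" is a string.
Type error: 'value' expected number, got "abc785"


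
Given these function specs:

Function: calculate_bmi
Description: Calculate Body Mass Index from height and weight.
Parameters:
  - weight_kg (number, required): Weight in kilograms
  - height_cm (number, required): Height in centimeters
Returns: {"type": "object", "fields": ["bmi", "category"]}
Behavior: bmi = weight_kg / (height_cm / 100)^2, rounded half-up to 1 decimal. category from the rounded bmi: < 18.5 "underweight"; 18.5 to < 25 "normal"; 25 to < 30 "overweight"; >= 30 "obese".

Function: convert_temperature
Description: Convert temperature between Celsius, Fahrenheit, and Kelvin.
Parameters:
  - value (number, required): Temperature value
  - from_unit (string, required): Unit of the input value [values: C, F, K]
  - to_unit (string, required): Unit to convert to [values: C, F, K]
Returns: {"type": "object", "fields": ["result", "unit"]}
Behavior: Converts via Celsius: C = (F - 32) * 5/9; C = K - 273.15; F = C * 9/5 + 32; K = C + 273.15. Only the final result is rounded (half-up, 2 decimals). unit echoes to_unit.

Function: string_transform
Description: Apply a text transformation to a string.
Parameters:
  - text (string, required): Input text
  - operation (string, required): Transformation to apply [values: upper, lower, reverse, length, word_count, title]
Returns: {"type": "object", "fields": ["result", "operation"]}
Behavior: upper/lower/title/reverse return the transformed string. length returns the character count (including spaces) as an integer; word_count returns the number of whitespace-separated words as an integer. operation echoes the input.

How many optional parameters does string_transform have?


Parameters of string_transform: text (required), operation (required)
Optional count:
0


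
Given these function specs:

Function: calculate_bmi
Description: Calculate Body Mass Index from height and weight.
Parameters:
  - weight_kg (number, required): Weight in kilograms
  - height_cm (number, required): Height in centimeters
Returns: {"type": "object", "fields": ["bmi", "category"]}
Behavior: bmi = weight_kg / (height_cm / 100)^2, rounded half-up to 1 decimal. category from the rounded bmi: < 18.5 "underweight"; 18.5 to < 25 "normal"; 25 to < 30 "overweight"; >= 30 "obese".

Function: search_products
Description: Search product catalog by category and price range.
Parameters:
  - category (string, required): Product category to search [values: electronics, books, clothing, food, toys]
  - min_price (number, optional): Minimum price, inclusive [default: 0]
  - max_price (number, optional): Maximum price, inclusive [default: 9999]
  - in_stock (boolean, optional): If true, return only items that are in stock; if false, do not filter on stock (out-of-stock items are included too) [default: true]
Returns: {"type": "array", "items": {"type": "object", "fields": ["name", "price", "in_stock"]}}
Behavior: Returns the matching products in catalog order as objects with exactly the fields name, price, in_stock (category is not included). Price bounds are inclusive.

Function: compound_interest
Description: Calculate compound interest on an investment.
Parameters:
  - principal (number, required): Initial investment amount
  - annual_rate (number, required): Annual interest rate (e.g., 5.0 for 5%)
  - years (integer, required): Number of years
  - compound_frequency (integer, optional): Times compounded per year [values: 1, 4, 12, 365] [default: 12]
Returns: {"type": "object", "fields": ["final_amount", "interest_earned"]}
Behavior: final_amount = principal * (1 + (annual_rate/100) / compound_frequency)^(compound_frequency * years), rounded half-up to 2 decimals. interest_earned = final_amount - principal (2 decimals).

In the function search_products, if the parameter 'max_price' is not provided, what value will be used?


The search_products spec declares:
  - max_price (number, optional): Maximum price, inclusive [default: 9999]
Default:
9999


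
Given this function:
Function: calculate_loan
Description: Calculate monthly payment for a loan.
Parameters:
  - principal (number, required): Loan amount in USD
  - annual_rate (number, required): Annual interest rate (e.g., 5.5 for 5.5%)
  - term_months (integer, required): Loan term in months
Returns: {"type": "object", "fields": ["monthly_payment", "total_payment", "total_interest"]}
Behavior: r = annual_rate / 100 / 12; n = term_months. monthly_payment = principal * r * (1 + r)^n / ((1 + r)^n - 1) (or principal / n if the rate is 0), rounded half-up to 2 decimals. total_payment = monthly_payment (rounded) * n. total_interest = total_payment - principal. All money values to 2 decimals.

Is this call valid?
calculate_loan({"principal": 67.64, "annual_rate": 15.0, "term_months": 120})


Checking all required parameters present and types match... All valid.
Valid


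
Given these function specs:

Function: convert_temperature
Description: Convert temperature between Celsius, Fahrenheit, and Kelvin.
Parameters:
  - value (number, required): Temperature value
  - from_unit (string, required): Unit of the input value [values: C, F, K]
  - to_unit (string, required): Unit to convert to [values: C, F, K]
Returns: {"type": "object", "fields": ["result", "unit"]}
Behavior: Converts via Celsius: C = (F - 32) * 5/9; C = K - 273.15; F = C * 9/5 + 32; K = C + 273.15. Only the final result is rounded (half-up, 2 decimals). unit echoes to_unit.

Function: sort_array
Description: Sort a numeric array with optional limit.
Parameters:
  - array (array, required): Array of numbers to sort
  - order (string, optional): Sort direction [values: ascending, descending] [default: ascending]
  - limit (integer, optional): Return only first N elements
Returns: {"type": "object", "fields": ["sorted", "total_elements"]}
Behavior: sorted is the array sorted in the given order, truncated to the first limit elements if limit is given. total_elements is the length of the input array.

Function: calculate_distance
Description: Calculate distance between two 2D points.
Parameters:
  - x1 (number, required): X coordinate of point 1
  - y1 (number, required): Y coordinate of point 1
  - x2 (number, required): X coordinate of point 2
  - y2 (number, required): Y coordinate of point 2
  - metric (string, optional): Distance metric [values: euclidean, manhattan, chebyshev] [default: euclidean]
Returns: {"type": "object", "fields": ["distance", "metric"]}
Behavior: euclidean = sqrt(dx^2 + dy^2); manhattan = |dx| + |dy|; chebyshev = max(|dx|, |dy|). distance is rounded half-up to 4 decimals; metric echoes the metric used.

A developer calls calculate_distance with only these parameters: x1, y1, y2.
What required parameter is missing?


Required parameters: x1, y1, x2, y2
Provided: x1, y1, y2
Missing: x2
x2


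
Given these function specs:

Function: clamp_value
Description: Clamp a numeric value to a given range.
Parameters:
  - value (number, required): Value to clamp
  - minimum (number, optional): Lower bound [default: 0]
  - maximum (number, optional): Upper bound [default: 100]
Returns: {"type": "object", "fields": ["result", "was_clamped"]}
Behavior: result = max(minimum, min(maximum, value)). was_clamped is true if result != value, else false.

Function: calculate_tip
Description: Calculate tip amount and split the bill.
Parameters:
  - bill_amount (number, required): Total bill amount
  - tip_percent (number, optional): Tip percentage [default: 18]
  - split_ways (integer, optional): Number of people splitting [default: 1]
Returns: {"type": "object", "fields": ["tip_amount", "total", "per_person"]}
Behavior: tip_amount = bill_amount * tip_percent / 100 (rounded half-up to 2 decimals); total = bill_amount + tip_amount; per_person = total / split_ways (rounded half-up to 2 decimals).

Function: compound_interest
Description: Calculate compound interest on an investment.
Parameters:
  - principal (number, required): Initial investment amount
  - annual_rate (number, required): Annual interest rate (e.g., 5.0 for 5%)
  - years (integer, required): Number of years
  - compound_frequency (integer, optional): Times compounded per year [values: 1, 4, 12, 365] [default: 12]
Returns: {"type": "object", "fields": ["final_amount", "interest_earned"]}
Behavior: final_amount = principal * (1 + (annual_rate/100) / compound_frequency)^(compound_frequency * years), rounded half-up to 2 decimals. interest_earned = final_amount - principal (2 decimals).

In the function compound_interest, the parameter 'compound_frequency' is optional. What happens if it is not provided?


The compound_interest spec declares:
  - compound_frequency (integer, optional): Times compounded per year [values: 1, 4, 12, 365] [default: 12]
It defaults to 12


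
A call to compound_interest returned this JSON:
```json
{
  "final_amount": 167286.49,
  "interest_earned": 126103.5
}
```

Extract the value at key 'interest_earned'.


126103.5


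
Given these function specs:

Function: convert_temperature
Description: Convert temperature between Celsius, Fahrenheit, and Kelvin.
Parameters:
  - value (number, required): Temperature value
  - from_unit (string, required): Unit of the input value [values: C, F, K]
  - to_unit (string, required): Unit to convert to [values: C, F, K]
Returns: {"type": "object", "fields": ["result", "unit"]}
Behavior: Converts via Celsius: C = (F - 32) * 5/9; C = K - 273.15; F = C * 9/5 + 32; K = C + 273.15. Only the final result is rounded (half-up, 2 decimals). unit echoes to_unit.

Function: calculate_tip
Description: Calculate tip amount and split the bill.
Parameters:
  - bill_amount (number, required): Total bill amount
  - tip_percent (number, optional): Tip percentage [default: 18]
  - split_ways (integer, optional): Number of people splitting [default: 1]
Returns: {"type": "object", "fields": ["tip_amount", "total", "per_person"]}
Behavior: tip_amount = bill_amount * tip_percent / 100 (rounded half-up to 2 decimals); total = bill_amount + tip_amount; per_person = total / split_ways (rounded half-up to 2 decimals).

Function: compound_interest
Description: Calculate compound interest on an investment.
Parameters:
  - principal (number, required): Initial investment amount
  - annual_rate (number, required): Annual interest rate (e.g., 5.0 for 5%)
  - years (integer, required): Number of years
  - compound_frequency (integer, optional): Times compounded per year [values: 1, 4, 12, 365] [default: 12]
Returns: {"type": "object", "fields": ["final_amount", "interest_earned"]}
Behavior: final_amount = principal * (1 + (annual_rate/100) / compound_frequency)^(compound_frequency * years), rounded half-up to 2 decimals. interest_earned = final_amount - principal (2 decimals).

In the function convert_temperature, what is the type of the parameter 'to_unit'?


The convert_temperature spec declares:
  - to_unit (string, required): Unit to convert to [values: C, F, K]
Type:
string


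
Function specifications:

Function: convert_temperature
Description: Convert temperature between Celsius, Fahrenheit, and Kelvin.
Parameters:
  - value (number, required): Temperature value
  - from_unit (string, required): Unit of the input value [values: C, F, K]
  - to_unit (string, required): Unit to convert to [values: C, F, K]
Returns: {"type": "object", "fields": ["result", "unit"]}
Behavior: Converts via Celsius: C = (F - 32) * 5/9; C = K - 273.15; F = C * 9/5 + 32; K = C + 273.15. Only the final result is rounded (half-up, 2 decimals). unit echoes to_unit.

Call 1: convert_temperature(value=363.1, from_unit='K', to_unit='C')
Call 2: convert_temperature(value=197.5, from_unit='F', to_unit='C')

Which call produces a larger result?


Call 1:
  To C: 363.1 - 273.15 = 89.95
  Target is C: 89.95
  Round to 2 decimals: 89.95
  -> 89.95 C
Call 2:
  To C: (197.5 - 32) * 5/9 = 91.944444
  Target is C: 91.944444
  Round to 2 decimals: 91.94
  -> 91.94 C
Call 2 (91.94 C)


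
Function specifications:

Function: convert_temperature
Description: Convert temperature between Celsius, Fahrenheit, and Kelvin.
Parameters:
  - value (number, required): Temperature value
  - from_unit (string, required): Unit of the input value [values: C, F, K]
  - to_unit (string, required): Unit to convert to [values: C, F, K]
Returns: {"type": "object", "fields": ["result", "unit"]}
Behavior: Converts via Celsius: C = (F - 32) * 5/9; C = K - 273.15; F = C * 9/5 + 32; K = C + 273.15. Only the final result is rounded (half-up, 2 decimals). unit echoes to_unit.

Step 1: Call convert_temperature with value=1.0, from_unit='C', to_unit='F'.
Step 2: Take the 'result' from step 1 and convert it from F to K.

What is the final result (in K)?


Step 1: convert_temperature(value=1.0, from_unit=C, to_unit=F)
  Input already in C: 1
  To F: 1 * 9/5 + 32 = 33.8
  Round to 2 decimals: 33.8
  -> result = 33.8 F
Step 2: convert_temperature(value=33.8, from_unit=F, to_unit=K)
  To C: (33.8 - 32) * 5/9 = 1
  To K: 1 + 273.15 = 274.15
  Round to 2 decimals: 274.15
  -> result = 274.15 K
274.15 K


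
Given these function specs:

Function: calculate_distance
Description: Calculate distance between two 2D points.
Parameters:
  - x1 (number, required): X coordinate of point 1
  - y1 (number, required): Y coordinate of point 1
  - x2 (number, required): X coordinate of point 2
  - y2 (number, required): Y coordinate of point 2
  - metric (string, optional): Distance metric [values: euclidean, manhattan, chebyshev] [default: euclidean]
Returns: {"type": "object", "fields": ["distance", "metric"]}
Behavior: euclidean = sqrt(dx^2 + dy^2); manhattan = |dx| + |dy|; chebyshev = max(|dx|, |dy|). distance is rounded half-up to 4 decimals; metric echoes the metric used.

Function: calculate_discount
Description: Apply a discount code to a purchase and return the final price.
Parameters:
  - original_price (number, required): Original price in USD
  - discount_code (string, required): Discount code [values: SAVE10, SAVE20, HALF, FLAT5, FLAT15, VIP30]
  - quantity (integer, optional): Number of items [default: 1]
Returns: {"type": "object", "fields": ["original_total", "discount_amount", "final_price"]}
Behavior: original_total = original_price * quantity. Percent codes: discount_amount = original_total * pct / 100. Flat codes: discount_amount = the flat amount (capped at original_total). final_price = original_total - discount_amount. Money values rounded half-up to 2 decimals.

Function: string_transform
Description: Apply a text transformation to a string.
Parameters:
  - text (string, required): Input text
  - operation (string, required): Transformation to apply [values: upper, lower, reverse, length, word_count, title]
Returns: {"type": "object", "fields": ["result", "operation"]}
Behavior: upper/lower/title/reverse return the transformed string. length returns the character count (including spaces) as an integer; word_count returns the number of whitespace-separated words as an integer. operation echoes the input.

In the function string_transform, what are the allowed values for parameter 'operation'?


The string_transform spec declares:
  - operation (string, required): Transformation to apply [values: upper, lower, reverse, length, word_count, title]
Allowed values:
upper, lower, reverse, length, word_count, title


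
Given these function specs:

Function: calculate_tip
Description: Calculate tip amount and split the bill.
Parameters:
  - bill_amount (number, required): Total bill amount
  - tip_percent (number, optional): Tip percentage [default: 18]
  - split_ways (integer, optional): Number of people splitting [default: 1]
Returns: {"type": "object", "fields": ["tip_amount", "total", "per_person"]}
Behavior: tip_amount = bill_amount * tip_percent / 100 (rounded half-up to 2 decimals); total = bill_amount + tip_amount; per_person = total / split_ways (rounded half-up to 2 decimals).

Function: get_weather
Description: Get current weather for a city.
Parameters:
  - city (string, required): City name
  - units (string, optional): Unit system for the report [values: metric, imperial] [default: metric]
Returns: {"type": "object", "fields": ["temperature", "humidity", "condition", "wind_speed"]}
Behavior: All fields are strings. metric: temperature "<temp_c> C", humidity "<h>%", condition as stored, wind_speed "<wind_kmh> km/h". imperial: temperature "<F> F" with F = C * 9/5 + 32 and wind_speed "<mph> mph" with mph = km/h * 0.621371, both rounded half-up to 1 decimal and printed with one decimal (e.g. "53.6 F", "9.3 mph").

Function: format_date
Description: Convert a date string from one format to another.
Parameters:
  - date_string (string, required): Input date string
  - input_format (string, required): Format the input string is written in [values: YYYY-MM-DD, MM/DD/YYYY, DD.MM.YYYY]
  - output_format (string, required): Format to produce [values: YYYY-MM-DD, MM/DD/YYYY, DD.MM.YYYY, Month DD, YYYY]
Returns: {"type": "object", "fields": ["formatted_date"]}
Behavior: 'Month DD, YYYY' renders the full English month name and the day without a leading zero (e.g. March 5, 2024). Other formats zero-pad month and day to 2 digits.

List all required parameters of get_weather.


Parameters of get_weather and their required/optional flag:
  city: required
  units: optional
city


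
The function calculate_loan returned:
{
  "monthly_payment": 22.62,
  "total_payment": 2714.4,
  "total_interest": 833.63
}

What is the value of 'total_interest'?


833.63


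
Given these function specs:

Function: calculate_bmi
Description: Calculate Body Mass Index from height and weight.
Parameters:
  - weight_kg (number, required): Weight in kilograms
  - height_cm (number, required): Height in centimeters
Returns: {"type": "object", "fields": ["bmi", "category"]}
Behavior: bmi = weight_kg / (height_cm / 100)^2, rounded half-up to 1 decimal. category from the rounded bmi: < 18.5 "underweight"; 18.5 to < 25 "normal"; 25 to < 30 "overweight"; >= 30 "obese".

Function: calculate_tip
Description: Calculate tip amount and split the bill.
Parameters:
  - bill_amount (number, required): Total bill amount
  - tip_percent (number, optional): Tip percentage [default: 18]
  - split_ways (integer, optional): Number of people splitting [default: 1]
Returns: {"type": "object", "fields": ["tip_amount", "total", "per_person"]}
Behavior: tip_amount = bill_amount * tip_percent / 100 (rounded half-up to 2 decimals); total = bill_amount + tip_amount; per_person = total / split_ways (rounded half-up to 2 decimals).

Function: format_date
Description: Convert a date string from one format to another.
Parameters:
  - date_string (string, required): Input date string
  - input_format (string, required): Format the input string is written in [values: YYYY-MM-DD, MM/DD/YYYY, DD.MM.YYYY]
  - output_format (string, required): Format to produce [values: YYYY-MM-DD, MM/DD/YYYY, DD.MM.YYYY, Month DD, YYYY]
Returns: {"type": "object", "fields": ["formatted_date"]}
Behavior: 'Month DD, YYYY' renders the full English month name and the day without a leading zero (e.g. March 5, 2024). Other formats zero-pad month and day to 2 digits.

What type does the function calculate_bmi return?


The calculate_bmi spec declares Returns: {"type": "object", "fields": ["bmi", "category"]}
Type:
object


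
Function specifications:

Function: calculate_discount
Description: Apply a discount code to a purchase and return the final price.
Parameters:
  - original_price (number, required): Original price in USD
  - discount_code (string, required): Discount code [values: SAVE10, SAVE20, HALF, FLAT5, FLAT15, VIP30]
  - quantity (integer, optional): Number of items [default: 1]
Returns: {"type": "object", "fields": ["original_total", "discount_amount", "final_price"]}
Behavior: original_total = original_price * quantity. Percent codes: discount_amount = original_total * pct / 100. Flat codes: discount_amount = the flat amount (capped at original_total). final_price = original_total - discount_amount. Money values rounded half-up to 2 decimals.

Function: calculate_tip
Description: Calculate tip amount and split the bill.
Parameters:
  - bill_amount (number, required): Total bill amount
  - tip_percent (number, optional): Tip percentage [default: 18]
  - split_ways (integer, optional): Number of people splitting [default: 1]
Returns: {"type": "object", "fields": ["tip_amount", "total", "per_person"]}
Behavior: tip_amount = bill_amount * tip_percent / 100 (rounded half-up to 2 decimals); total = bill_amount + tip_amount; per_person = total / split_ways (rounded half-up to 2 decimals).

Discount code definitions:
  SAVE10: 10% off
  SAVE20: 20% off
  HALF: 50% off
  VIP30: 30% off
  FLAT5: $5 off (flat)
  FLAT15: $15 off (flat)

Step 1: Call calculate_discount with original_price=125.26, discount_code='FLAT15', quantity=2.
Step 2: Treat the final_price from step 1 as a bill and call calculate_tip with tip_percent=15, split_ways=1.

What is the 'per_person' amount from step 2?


Step 1: calculate_discount(original_price=125.26, discount_code=FLAT15, quantity=2)
  original_total = 125.26 * 2 = 250.52
  FLAT15 = $15 flat: discount_amount = min(15.00, 250.52) = 15.00
  final_price = 250.52 - 15.00 = 235.52
  -> final_price = 235.52
Step 2: calculate_tip(bill_amount=235.52, tip_percent=15, split_ways=1)
  tip_amount = 235.52 * 15/100 = 35.328 -> 35.33
  total = 235.52 + 35.33 = 270.85
  per_person = 270.85 / 1 = 270.85 -> 270.85
  -> per_person = 270.85
$270.85


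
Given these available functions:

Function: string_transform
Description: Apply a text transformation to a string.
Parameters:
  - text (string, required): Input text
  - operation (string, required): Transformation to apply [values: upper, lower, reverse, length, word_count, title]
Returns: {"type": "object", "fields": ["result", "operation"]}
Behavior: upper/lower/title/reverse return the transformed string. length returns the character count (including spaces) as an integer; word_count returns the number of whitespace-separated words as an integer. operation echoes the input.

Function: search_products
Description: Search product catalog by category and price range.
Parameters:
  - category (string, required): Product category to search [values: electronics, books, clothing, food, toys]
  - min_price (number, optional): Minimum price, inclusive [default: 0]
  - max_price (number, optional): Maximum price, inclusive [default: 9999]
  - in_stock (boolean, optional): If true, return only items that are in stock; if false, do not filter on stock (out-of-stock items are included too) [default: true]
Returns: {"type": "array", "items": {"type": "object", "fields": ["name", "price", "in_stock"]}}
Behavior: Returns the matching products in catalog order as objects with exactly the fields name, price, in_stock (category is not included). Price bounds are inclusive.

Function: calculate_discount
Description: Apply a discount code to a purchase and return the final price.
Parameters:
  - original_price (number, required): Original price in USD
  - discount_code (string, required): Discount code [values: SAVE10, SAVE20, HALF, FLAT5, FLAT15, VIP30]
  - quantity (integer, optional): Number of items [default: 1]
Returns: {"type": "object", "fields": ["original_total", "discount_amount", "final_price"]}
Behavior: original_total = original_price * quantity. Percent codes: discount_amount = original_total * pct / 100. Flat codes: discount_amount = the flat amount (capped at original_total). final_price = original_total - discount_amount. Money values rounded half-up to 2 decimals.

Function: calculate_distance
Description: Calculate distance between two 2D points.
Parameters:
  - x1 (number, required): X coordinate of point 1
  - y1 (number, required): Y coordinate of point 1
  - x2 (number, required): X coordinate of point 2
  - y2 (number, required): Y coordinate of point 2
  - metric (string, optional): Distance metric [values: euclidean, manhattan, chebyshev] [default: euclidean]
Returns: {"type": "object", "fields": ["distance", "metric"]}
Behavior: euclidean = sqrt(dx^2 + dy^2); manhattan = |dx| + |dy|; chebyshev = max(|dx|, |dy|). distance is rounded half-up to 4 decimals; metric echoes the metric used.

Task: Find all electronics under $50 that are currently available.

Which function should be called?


The task needs a function whose description is: Search product catalog by category and price range.
search_products


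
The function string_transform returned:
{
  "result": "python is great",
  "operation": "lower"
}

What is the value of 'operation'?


lower


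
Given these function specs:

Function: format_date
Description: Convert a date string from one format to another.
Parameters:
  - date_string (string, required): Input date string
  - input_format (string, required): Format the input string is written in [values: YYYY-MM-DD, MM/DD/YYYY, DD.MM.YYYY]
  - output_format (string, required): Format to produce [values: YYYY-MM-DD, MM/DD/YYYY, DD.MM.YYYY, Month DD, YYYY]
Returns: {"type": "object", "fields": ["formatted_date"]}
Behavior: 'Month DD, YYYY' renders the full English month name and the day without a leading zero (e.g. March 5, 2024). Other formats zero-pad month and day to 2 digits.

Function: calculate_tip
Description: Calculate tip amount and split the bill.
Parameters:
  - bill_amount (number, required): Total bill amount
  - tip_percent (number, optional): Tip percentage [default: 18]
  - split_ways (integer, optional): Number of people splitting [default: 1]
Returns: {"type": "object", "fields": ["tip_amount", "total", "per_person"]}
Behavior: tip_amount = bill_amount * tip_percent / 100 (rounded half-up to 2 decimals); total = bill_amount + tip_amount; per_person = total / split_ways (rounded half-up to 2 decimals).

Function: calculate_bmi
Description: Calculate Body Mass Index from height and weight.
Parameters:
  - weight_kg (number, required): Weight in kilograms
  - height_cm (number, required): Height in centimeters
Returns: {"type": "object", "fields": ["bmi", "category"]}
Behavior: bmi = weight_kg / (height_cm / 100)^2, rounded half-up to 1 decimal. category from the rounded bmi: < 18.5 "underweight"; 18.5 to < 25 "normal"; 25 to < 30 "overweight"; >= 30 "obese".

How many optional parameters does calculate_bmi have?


Parameters of calculate_bmi: weight_kg (required), height_cm (required)
Optional count:
0


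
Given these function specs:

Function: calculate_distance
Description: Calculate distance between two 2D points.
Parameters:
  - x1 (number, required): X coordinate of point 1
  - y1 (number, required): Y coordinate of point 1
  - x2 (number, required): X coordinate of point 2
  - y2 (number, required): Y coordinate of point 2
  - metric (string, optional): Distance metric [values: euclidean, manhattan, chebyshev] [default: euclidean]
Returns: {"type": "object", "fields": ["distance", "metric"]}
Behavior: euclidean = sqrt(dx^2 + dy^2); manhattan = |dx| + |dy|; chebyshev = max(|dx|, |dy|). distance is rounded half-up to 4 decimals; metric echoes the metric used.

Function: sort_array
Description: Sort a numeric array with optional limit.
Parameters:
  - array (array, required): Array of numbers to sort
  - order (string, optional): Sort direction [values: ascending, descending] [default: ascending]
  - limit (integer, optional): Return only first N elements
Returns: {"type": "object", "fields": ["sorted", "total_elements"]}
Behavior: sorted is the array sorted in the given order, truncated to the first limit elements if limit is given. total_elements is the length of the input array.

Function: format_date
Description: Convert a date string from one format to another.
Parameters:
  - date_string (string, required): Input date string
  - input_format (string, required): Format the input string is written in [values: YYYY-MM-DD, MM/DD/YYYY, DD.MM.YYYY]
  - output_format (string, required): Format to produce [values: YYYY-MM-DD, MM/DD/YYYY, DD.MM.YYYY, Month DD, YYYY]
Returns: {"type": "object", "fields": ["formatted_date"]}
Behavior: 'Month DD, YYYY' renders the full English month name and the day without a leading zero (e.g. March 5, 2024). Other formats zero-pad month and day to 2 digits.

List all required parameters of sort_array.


Parameters of sort_array and their required/optional flag:
  array: required
  order: optional
  limit: optional
array
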